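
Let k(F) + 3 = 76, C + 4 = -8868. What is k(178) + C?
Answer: -8799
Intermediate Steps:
C = -8872 (C = -4 - 8868 = -8872)
k(F) = 73 (k(F) = -3 + 76 = 73)
k(178) + C = 73 - 8872 = -8799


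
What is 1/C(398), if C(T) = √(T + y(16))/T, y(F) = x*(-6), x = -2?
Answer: 199*√410/205 ≈ 19.656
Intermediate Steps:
y(F) = 12 (y(F) = -2*(-6) = 12)
C(T) = √(12 + T)/T (C(T) = √(T + 12)/T = √(12 + T)/T)
1/C(398) = 1/(√(12 + 398)/398) = 1/(√410/398) = 199*√410/205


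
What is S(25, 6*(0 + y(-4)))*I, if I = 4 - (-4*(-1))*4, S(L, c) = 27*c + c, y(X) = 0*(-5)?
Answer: 0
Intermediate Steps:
y(X) = 0
S(L, c) = 28*c
I = -12 (I = 4 - 4*4 = 4 - 1*16 = 4 - 16 = -12)
S(25, 6*(0 + y(-4)))*I = (28*(6*(0 + 0)))*(-12) = (28*(6*0))*(-12) = (28*0)*(-12) = 0*(-12) = 0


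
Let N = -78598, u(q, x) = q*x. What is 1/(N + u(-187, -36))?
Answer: -1/71866 ≈ -1.3915e-5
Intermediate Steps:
1/(N + u(-187, -36)) = 1/(-78598 - 187*(-36)) = 1/(-78598 + 6732) = 1/(-71866) = -1/71866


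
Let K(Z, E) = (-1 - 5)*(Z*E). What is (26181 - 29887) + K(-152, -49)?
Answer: -48394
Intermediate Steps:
K(Z, E) = -6*E*Z
(26181 - 29887) + K(-152, -49) = (26181 - 29887) - 6*(-49)*(-152) = -3706 - 44688 = -48394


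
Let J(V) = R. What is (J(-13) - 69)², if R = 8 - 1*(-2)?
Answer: 3481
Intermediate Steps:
R = 10 (R = 8 + 2 = 10)
J(V) = 10
(J(-13) - 69)² = (10 - 69)² = (-59)² = 3481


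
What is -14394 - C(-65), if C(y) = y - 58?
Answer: -14271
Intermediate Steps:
C(y) = -58 + y
-14394 - C(-65) = -14394 - (-58 - 65) = -14394 - 1*(-123) = -14394 + 123 = -14271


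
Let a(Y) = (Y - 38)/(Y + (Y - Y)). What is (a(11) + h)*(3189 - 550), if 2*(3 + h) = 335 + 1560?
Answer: 54693275/22 ≈ 2.4861e+6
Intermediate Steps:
h = 1889/2 (h = -3 + (335 + 1560)/2 = -3 + (½)*1895 = -3 + 1895/2 = 1889/2 ≈ 944.50)
a(Y) = (-38 + Y)/Y (a(Y) = (-38 + Y)/(Y + 0) = (-38 + Y)/Y)
(a(11) + h)*(3189 - 550) = ((-38 + 11)/11 + 1889/2)*(3189 - 550) = ((1/11)*(-27) + 1889/2)*2639 = (-27/11 + 1889/2)*2639 = (20725/22)*2639 = 54693275/22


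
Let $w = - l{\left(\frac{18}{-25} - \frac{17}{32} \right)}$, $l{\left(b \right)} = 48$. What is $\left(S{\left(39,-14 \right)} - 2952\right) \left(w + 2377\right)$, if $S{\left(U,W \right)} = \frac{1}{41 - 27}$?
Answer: $- \frac{96250583}{14} \approx -6.875 \cdot 10^{6}$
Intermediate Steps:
$S{\left(U,W \right)} = \frac{1}{14}$
$w = -48$ ($w = \left(-1\right) 48 = -48$)
$\left(S{\left(39,-14 \right)} - 2952\right) \left(w + 2377\right) = \left(\frac{1}{14} - 2952\right) \left(-48 + 2377\right) = \left(- \frac{41327}{14}\right) 2329 = - \frac{96250583}{14}$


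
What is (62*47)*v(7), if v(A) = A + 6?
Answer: 37882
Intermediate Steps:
v(A) = 6 + A
(62*47)*v(7) = (62*47)*(6 + 7) = 2914*13 = 37882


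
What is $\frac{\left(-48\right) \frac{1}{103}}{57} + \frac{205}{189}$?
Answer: $\frac{398161}{369873} \approx 1.0765$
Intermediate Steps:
$\frac{\left(-48\right) \frac{1}{103}}{57} + \frac{205}{189} = \left(-48\right) \frac{1}{103} \cdot \frac{1}{57} + 205 \cdot \frac{1}{189} = \left(- \frac{48}{103}\right) \frac{1}{57} + \frac{205}{189} = - \frac{16}{1957} + \frac{205}{189} = \frac{398161}{369873}$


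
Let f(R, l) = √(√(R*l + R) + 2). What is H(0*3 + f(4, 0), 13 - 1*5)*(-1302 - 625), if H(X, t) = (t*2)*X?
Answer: -61664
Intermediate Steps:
f(R, l) = √(2 + √(R + R*l)) (f(R, l) = √(√(R + R*l) + 2) = √(2 + √(R + R*l)))
H(X, t) = 2*X*t (H(X, t) = (2*t)*X = 2*X*t)
H(0*3 + f(4, 0), 13 - 1*5)*(-1302 - 625) = (2*(0*3 + √(2 + √(4*(1 + 0))))*(13 - 1*5))*(-1302 - 625) = (2*(0 + √(2 + √(4*1)))*(13 - 5))*(-1927) = (2*(0 + √(2 + √4))*8)*(-1927) = (2*(0 + √(2 + 2))*8)*(-1927) = (2*(0 + √4)*8)*(-1927) = (2*(0 + 2)*8)*(-1927) = (2*2*8)*(-1927) = 32*(-1927) = -61664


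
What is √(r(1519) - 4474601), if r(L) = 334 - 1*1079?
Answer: I*√4475346 ≈ 2115.5*I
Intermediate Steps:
r(L) = -745 (r(L) = 334 - 1079 = -745)
√(r(1519) - 4474601) = √(-745 - 4474601) = √(-4475346) = I*√4475346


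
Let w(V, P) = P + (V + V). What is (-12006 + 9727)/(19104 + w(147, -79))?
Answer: -2279/19319 ≈ -0.11797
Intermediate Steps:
w(V, P) = P + 2*V
(-12006 + 9727)/(19104 + w(147, -79)) = (-12006 + 9727)/(19104 + (-79 + 2*147)) = -2279/(19104 + (-79 + 294)) = -2279/(19104 + 215) = -2279/19319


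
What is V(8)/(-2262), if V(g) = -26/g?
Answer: 1/696 ≈ 0.0014368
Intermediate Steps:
V(8)/(-2262) = -26/8/(-2262) = -26*1/8*(-1/2262) = -13/4*(-1/2262) = 1/696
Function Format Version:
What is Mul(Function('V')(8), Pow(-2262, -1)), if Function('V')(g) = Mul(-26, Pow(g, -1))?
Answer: Rational(1, 696) ≈ 0.0014368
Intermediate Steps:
Mul(Function('V')(8), Pow(-2262, -1)) = Mul(Mul(-26, Pow(8, -1)), Pow(-2262, -1)) = Mul(Mul(-26, Rational(1, 8)), Rational(-1, 2262)) = Mul(Rational(-13, 4), Rational(-1, 2262)) = Rational(1, 696)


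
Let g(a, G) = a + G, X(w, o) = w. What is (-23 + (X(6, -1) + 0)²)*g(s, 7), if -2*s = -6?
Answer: 130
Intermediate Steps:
s = 3 (s = -½*(-6) = 3)
g(a, G) = G + a
(-23 + (X(6, -1) + 0)²)*g(s, 7) = (-23 + (6 + 0)²)*(7 + 3) = (-23 + 6²)*10 = (-23 + 36)*10 = 13*10 = 130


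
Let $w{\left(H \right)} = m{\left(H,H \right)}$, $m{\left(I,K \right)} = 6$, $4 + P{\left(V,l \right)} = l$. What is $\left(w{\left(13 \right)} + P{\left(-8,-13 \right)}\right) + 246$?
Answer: $235$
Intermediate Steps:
$P{\left(V,l \right)} = -4 + l$
$w{\left(H \right)} = 6$
$\left(w{\left(13 \right)} + P{\left(-8,-13 \right)}\right) + 246 = \left(6 - 17\right) + 246 = -11 + 246 = 235$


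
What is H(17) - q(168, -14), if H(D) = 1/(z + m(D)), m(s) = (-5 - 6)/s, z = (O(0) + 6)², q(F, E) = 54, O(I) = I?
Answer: -32437/601 ≈ -53.972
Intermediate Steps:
z = 36 (z = (0 + 6)² = 6² = 36)
m(s) = -11/s
H(D) = 1/(36 - 11/D)
H(17) - q(168, -14) = 17/(-11 + 36*17) - 1*54 = 17/(-11 + 612) - 54 = 17/601 - 54 = -32437/601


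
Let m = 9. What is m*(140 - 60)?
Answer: 720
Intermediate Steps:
m*(140 - 60) = 9*(140 - 60) = 9*80 = 720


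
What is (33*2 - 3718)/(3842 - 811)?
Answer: -3652/3031 ≈ -1.2049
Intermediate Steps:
(33*2 - 3718)/(3842 - 811) = (66 - 3718)/3031 = -3652*1/3031 = -3652/3031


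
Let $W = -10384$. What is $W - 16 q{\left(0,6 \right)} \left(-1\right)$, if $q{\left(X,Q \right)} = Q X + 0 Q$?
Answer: $-10384$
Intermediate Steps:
$q{\left(X,Q \right)} = Q X$ ($q{\left(X,Q \right)} = Q X + 0 = Q X$)
$W - 16 q{\left(0,6 \right)} \left(-1\right) = -10384 - 16 \cdot 6 \cdot 0 \left(-1\right) = -10384 - 16 \cdot 0 \left(-1\right) = -10384 - 0 \left(-1\right) = -10384 - 0 = -10384 + 0 = -10384$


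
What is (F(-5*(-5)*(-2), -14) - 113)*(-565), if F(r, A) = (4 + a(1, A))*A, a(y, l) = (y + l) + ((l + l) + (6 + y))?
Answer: -173455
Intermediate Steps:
a(y, l) = 6 + 2*y + 3*l (a(y, l) = (l + y) + (2*l + (6 + y)) = (l + y) + (6 + y + 2*l) = 6 + 2*y + 3*l)
F(r, A) = A*(12 + 3*A) (F(r, A) = (4 + (6 + 2*1 + 3*A))*A = (4 + (6 + 2 + 3*A))*A = (4 + (8 + 3*A))*A = (12 + 3*A)*A = A*(12 + 3*A))
(F(-5*(-5)*(-2), -14) - 113)*(-565) = (3*(-14)*(4 - 14) - 113)*(-565) = (3*(-14)*(-10) - 113)*(-565) = (420 - 113)*(-565) = 307*(-565) = -173455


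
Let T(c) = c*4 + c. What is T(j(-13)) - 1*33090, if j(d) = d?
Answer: -33155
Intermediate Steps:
T(c) = 5*c (T(c) = 4*c + c = 5*c)
T(j(-13)) - 1*33090 = 5*(-13) - 1*33090 = -65 - 33090 = -33155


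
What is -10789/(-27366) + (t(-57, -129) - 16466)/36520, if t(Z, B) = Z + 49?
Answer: -14203301/249851580 ≈ -0.056847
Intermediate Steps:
t(Z, B) = 49 + Z
-10789/(-27366) + (t(-57, -129) - 16466)/36520 = -10789/(-27366) + ((49 - 57) - 16466)/36520 = -10789*(-1/27366) + (-8 - 16466)*(1/36520) = 10789/27366 - 16474*1/36520 = 10789/27366 - 8237/18260 = -14203301/249851580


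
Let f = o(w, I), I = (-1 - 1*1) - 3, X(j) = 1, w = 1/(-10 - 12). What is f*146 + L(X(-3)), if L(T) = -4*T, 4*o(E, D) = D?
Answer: -373/2 ≈ -186.50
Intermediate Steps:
w = -1/22 (w = 1/(-22) = -1/22 ≈ -0.045455)
I = -5 (I = (-1 - 1) - 3 = -2 - 3 = -5)
o(E, D) = D/4
f = -5/4 (f = (¼)*(-5) = -5/4 ≈ -1.2500)
f*146 + L(X(-3)) = -5/4*146 - 4*1 = -365/2 - 4 = -373/2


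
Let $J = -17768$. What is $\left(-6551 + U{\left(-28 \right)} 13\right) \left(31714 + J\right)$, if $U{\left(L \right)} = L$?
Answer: $-96436590$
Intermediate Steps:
$\left(-6551 + U{\left(-28 \right)} 13\right) \left(31714 + J\right) = \left(-6551 - 364\right) \left(31714 - 17768\right) = \left(-6551 - 364\right) 13946 = \left(-6915\right) 13946 = -96436590$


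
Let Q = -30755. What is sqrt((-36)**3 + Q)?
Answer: I*sqrt(77411) ≈ 278.23*I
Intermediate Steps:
sqrt((-36)**3 + Q) = sqrt((-36)**3 - 30755) = sqrt(-46656 - 30755) = sqrt(-77411) = I*sqrt(77411)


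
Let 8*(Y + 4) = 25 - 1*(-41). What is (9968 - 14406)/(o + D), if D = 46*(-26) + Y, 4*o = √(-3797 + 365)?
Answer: 28207928/7575907 + 35504*I*√858/22727721 ≈ 3.7234 + 0.045758*I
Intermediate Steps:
Y = 17/4 (Y = -4 + (25 - 1*(-41))/8 = -4 + (25 + 41)/8 = -4 + (⅛)*66 = -4 + 33/4 = 17/4 ≈ 4.2500)
o = I*√858/2 (o = √(-3797 + 365)/4 = √(-3432)/4 = (2*I*√858)/4 = I*√858/2 ≈ 14.646*I)
D = -4767/4 (D = 46*(-26) + 17/4 = -1196 + 17/4 = -4767/4 ≈ -1191.8)
(9968 - 14406)/(o + D) = (9968 - 14406)/(I*√858/2 - 4767/4) = -4438/(-4767/4 + I*√858/2)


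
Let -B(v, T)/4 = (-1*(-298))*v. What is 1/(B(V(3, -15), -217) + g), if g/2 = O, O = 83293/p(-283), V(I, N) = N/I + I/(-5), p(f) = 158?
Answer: 395/3053169 ≈ 0.00012937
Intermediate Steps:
V(I, N) = -I/5 + N/I (V(I, N) = N/I + I*(-⅕) = N/I - I/5 = -I/5 + N/I)
B(v, T) = -1192*v (B(v, T) = -4*(-1*(-298))*v = -1192*v)
O = 83293/158 ≈ 527.17
g = 83293/79 (g = 2*(83293/158) = 83293/79 ≈ 1054.3)
1/(B(V(3, -15), -217) + g) = 1/(-1192*(-⅕*3 - 15/3) + 83293/79) = 1/(-1192*(-⅗ - 15*⅓) + 83293/79) = 1/(-1192*(-⅗ - 5) + 83293/79) = 1/(-1192*(-28/5) + 83293/79) = 1/(33376/5 + 83293/79) = 1/(3053169/395) = 395/3053169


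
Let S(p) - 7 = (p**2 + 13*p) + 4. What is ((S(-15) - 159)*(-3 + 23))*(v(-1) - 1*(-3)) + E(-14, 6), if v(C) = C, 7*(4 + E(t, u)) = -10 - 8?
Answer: -33086/7 ≈ -4726.6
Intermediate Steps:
E(t, u) = -46/7 (E(t, u) = -4 + (-10 - 8)/7 = -4 + (1/7)*(-18) = -4 - 18/7 = -46/7)
S(p) = 11 + p**2 + 13*p (S(p) = 7 + ((p**2 + 13*p) + 4) = 7 + (4 + p**2 + 13*p) = 11 + p**2 + 13*p)
((S(-15) - 159)*(-3 + 23))*(v(-1) - 1*(-3)) + E(-14, 6) = (((11 + (-15)**2 + 13*(-15)) - 159)*(-3 + 23))*(-1 - 1*(-3)) - 46/7 = (((11 + 225 - 195) - 159)*20)*(-1 + 3) - 46/7 = ((41 - 159)*20)*2 - 46/7 = -118*20*2 - 46/7 = -2360*2 - 46/7 = -4720 - 46/7 = -33086/7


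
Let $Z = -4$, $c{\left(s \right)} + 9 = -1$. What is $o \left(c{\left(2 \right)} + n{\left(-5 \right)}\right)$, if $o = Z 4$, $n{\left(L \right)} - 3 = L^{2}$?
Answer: $-288$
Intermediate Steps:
$c{\left(s \right)} = -10$ ($c{\left(s \right)} = -9 - 1 = -10$)
$n{\left(L \right)} = 3 + L^{2}$
$o = -16$ ($o = \left(-4\right) 4 = -16$)
$o \left(c{\left(2 \right)} + n{\left(-5 \right)}\right) = - 16 \left(-10 + \left(3 + \left(-5\right)^{2}\right)\right) = - 16 \left(-10 + \left(3 + 25\right)\right) = - 16 \left(-10 + 28\right) = \left(-16\right) 18 = -288$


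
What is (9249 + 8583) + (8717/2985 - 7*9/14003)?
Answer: 745480841656/41798955 ≈ 17835.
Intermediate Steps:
(9249 + 8583) + (8717/2985 - 7*9/14003) = 17832 + (8717*(1/2985) - 63*1/14003) = 17832 + (8717/2985 - 63/14003) = 17832 + 121876096/41798955 = 745480841656/41798955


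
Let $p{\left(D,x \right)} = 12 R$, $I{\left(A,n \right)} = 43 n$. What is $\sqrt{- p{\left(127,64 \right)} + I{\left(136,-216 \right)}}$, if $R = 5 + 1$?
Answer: $12 i \sqrt{65} \approx 96.747 i$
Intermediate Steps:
$R = 6$
$p{\left(D,x \right)} = 72$ ($p{\left(D,x \right)} = 12 \cdot 6 = 72$)
$\sqrt{- p{\left(127,64 \right)} + I{\left(136,-216 \right)}} = \sqrt{\left(-1\right) 72 + 43 \left(-216\right)} = \sqrt{-72 - 9288} = \sqrt{-9360} = 12 i \sqrt{65}$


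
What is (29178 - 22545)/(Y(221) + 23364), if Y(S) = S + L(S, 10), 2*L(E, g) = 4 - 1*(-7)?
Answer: 4422/15727 ≈ 0.28117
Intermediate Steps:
L(E, g) = 11/2 (L(E, g) = (4 - 1*(-7))/2 = (4 + 7)/2 = (1/2)*11 = 11/2)
Y(S) = 11/2 + S (Y(S) = S + 11/2 = 11/2 + S)
(29178 - 22545)/(Y(221) + 23364) = (29178 - 22545)/((11/2 + 221) + 23364) = 6633/(453/2 + 23364) = 6633/(47181/2) = 6633*(2/47181) = 4422/15727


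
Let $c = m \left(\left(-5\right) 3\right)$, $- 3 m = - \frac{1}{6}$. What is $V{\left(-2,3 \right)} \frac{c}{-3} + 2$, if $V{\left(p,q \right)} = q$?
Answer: $\frac{17}{6} \approx 2.8333$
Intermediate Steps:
$m = \frac{1}{18}$ ($m = - \frac{\left(-1\right) \frac{1}{6}}{3} = \left(- \frac{1}{3}\right) \left(- \frac{1}{6}\right) = \frac{1}{18} \approx 0.055556$)
$c = - \frac{5}{6}$ ($c = \frac{\left(-5\right) 3}{18} = \frac{1}{18} \left(-15\right) = - \frac{5}{6} \approx -0.83333$)
$V{\left(-2,3 \right)} \frac{c}{-3} + 2 = 3 \left(- \frac{5}{6 \left(-3\right)}\right) + 2 = 3 \left(\left(- \frac{5}{6}\right) \left(- \frac{1}{3}\right)\right) + 2 = 3 \cdot \frac{5}{18} + 2 = \frac{5}{6} + 2 = \frac{17}{6}$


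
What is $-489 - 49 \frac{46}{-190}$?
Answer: $- \frac{45328}{95} \approx -477.14$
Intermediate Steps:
$-489 - 49 \frac{46}{-190} = -489 - 49 \cdot 46 \left(- \frac{1}{190}\right) = -489 - - \frac{1127}{95} = -489 + \frac{1127}{95} = - \frac{45328}{95}$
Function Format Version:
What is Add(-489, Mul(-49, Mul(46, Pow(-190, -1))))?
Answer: Rational(-45328, 95) ≈ -477.14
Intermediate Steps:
Add(-489, Mul(-49, Mul(46, Pow(-190, -1)))) = Add(-489, Mul(-49, Mul(46, Rational(-1, 190)))) = Add(-489, Mul(-49, Rational(-23, 95))) = Add(-489, Rational(1127, 95)) = Rational(-45328, 95)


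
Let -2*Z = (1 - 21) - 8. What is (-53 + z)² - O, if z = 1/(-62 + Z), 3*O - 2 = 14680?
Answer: -4798751/2304 ≈ -2082.8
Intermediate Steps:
O = 4894 (O = ⅔ + (⅓)*14680 = ⅔ + 14680/3 = 4894)
Z = 14 (Z = -((1 - 21) - 8)/2 = -(-20 - 8)/2 = -½*(-28) = 14)
z = -1/48 (z = 1/(-62 + 14) = 1/(-48) = -1/48 ≈ -0.020833)
(-53 + z)² - O = (-53 - 1/48)² - 1*4894 = (-2545/48)² - 4894 = 6477025/2304 - 4894 = -4798751/2304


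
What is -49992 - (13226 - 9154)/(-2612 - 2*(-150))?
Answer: -14447179/289 ≈ -49990.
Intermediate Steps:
-49992 - (13226 - 9154)/(-2612 - 2*(-150)) = -49992 - 4072/(-2612 + 300) = -49992 - 4072/(-2312) = -49992 - 4072*(-1)/2312 = -49992 - 1*(-509/289) = -49992 + 509/289 = -14447179/289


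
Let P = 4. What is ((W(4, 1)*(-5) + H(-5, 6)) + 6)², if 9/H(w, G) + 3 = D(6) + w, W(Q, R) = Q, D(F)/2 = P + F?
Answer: 2809/16 ≈ 175.56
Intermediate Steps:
D(F) = 8 + 2*F (D(F) = 2*(4 + F) = 8 + 2*F)
H(w, G) = 9/(17 + w) (H(w, G) = 9/(-3 + ((8 + 2*6) + w)) = 9/(-3 + ((8 + 12) + w)) = 9/(-3 + (20 + w)) = 9/(17 + w))
((W(4, 1)*(-5) + H(-5, 6)) + 6)² = ((4*(-5) + 9/(17 - 5)) + 6)² = ((-20 + 9/12) + 6)² = ((-20 + 9*(1/12)) + 6)² = ((-20 + ¾) + 6)² = (-77/4 + 6)² = (-53/4)² = 2809/16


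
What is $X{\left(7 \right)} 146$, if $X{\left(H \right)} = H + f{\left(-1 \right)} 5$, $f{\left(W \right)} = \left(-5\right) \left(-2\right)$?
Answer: $8322$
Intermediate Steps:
$f{\left(W \right)} = 10$
$X{\left(H \right)} = 50 + H$ ($X{\left(H \right)} = H + 10 \cdot 5 = H + 50 = 50 + H$)
$X{\left(7 \right)} 146 = \left(50 + 7\right) 146 = 57 \cdot 146 = 8322$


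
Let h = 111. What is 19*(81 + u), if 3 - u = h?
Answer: -513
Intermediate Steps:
u = -108 (u = 3 - 1*111 = 3 - 111 = -108)
19*(81 + u) = 19*(81 - 108) = 19*(-27) = -513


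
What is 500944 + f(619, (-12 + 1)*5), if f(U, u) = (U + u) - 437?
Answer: 501071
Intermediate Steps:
f(U, u) = -437 + U + u
500944 + f(619, (-12 + 1)*5) = 500944 + (-437 + 619 + (-12 + 1)*5) = 500944 + (-437 + 619 - 11*5) = 500944 + (-437 + 619 - 55) = 500944 + 127 = 501071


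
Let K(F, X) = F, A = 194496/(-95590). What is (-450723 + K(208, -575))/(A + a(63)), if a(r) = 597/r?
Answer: -452179652925/7468997 ≈ -60541.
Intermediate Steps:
A = -97248/47795 (A = 194496*(-1/95590) = -97248/47795 ≈ -2.0347)
(-450723 + K(208, -575))/(A + a(63)) = (-450723 + 208)/(-97248/47795 + 597/63) = -450515/(-97248/47795 + 597*(1/63)) = -450515/(-97248/47795 + 199/21) = -450515/7468997/1003695 = -450515*1003695/7468997 = -452179652925/7468997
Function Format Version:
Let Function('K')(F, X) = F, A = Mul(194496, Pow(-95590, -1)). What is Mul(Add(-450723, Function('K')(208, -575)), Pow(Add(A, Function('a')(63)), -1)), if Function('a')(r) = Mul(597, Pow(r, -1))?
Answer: Rational(-452179652925, 7468997) ≈ -60541.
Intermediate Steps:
A = Rational(-97248, 47795) (A = Mul(194496, Rational(-1, 95590)) = Rational(-97248, 47795) ≈ -2.0347)
Mul(Add(-450723, Function('K')(208, -575)), Pow(Add(A, Function('a')(63)), -1)) = Mul(Add(-450723, 208), Pow(Add(Rational(-97248, 47795), Mul(597, Pow(63, -1))), -1)) = Mul(-450515, Pow(Add(Rational(-97248, 47795), Mul(597, Rational(1, 63))), -1)) = Mul(-450515, Pow(Add(Rational(-97248, 47795), Rational(199, 21)), -1)) = Mul(-450515, Pow(Rational(7468997, 1003695), -1)) = Mul(-450515, Rational(1003695, 7468997)) = Rational(-452179652925, 7468997)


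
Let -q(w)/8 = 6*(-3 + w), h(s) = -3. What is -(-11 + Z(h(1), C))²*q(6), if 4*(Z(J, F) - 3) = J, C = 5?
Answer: 11025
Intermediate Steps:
Z(J, F) = 3 + J/4
q(w) = 144 - 48*w (q(w) = -48*(-3 + w) = -8*(-18 + 6*w) = 144 - 48*w)
-(-11 + Z(h(1), C))²*q(6) = -(-11 + (3 + (¼)*(-3)))²*(144 - 48*6) = -(-11 + (3 - ¾))²*(144 - 288) = -(-11 + 9/4)²*(-144) = -(-35/4)²*(-144) = -1225*(-144)/16 = -1*(-11025) = 11025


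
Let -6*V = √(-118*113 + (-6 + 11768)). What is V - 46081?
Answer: -46081 - I*√393/3 ≈ -46081.0 - 6.6081*I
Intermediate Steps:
V = -I*√393/3 (V = -√(-118*113 + (-6 + 11768))/6 = -√(-13334 + 11762)/6 = -I*√393/3 ≈ -6.6081*I)
V - 46081 = -I*√393/3 - 46081 = -46081 - I*√393/3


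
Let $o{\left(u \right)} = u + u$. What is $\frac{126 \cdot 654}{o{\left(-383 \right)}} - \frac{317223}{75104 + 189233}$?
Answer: $- \frac{355248693}{3265841} \approx -108.78$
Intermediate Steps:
$o{\left(u \right)} = 2 u$
$\frac{126 \cdot 654}{o{\left(-383 \right)}} - \frac{317223}{75104 + 189233} = \frac{126 \cdot 654}{2 \left(-383\right)} - \frac{317223}{75104 + 189233} = \frac{82404}{-766} - \frac{317223}{264337} = 82404 \left(- \frac{1}{766}\right) - \frac{10233}{8527} = - \frac{41202}{383} - \frac{10233}{8527} = - \frac{355248693}{3265841}$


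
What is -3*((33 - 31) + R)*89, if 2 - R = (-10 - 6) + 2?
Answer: -4806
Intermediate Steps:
R = 16 (R = 2 - ((-10 - 6) + 2) = 2 - (-16 + 2) = 2 - 1*(-14) = 2 + 14 = 16)
-3*((33 - 31) + R)*89 = -3*((33 - 31) + 16)*89 = -3*(2 + 16)*89 = -3*18*89 = -54*89 = -4806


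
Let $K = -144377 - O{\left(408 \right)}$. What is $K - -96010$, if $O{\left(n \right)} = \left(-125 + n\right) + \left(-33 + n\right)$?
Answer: $-49025$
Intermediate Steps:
$O{\left(n \right)} = -158 + 2 n$
$K = -145035$ ($K = -144377 - \left(-158 + 2 \cdot 408\right) = -144377 - \left(-158 + 816\right) = -144377 - 658 = -145035$)
$K - -96010 = -145035 - -96010 = -145035 + 96010 = -49025$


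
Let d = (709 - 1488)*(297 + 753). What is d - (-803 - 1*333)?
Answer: -816814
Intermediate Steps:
d = -817950 (d = -779*1050 = -817950)
d - (-803 - 1*333) = -817950 - (-803 - 1*333) = -817950 - (-803 - 333) = -817950 - 1*(-1136) = -817950 + 1136 = -816814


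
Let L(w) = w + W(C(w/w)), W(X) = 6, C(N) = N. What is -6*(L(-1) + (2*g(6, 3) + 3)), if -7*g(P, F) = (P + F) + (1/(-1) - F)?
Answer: -276/7 ≈ -39.429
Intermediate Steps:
g(P, F) = ⅐ - P/7 (g(P, F) = -((P + F) + (1/(-1) - F))/7 = -((F + P) + (-1 - F))/7 = -(-1 + P)/7 = ⅐ - P/7)
L(w) = 6 + w (L(w) = w + 6 = 6 + w)
-6*(L(-1) + (2*g(6, 3) + 3)) = -6*((6 - 1) + (2*(⅐ - ⅐*6) + 3)) = -6*(5 + (2*(⅐ - 6/7) + 3)) = -6*(5 + (2*(-5/7) + 3)) = -6*(5 + (-10/7 + 3)) = -6*(5 + 11/7) = -6*46/7 = -276/7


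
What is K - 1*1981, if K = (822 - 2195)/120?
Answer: -239093/120 ≈ -1992.4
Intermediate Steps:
K = -1373/120 (K = -1373*1/120 = -1373/120 ≈ -11.442)
K - 1*1981 = -1373/120 - 1*1981 = -1373/120 - 1981 = -239093/120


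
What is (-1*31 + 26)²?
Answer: 25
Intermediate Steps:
(-1*31 + 26)² = (-31 + 26)² = (-5)² = 25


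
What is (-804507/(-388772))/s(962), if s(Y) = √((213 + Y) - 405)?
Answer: 73137*√770/27214040 ≈ 0.074574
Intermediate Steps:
s(Y) = √(-192 + Y)
(-804507/(-388772))/s(962) = (-804507/(-388772))/(√(-192 + 962)) = (-804507*(-1/388772))/(√770) = 804507*(√770/770)/388772 = 73137*√770/27214040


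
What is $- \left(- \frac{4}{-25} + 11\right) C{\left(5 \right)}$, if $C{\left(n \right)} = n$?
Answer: $- \frac{279}{5} \approx -55.8$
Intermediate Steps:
$- \left(- \frac{4}{-25} + 11\right) C{\left(5 \right)} = - \left(- \frac{4}{-25} + 11\right) 5 = - \left(\left(-4\right) \left(- \frac{1}{25}\right) + 11\right) 5 = - \left(\frac{4}{25} + 11\right) 5 = - \frac{279 \cdot 5}{25} = \left(-1\right) \frac{279}{5} = - \frac{279}{5}$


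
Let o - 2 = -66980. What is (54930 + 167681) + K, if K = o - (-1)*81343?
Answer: 236976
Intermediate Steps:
o = -66978 (o = 2 - 66980 = -66978)
K = 14365 (K = -66978 - (-1)*81343 = -66978 - 1*(-81343) = -66978 + 81343 = 14365)
(54930 + 167681) + K = (54930 + 167681) + 14365 = 222611 + 14365 = 236976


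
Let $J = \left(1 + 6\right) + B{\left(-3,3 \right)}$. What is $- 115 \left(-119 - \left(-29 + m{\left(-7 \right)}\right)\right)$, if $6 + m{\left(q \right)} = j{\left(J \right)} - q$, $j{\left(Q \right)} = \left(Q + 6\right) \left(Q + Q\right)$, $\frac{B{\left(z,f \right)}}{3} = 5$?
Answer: $152145$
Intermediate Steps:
$B{\left(z,f \right)} = 15$ ($B{\left(z,f \right)} = 3 \cdot 5 = 15$)
$J = 22$ ($J = \left(1 + 6\right) + 15 = 7 + 15 = 22$)
$j{\left(Q \right)} = 2 Q \left(6 + Q\right)$ ($j{\left(Q \right)} = \left(6 + Q\right) 2 Q = 2 Q \left(6 + Q\right)$)
$m{\left(q \right)} = 1226 - q$ ($m{\left(q \right)} = -6 - \left(q - 44 \left(6 + 22\right)\right) = -6 - \left(-1232 + q\right) = 1226 - q$)
$- 115 \left(-119 - \left(-29 + m{\left(-7 \right)}\right)\right) = - 115 \left(-119 + \left(29 - \left(1226 - -7\right)\right)\right) = - 115 \left(-119 + \left(29 - \left(1226 + 7\right)\right)\right) = - 115 \left(-119 + \left(29 - 1233\right)\right) = - 115 \left(-119 - 1204\right) = \left(-115\right) \left(-1323\right) = 152145$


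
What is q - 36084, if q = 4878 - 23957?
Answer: -55163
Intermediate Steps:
q = -19079
q - 36084 = -19079 - 36084 = -55163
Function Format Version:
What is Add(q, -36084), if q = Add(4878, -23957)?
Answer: -55163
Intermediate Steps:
q = -19079
Add(q, -36084) = Add(-19079, -36084) = -55163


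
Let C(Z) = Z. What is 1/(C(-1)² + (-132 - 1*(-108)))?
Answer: -1/23 ≈ -0.043478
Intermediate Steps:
1/(C(-1)² + (-132 - 1*(-108))) = 1/((-1)² + (-132 - 1*(-108))) = 1/(1 + (-132 + 108)) = 1/(1 - 24) = 1/(-23) = -1/23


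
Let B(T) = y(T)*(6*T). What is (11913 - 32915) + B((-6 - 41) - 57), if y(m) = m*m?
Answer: -6770186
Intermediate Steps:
y(m) = m²
B(T) = 6*T³ (B(T) = T²*(6*T) = 6*T³)
(11913 - 32915) + B((-6 - 41) - 57) = (11913 - 32915) + 6*((-6 - 41) - 57)³ = -21002 + 6*(-47 - 57)³ = -21002 + 6*(-104)³ = -21002 + 6*(-1124864) = -21002 - 6749184 = -6770186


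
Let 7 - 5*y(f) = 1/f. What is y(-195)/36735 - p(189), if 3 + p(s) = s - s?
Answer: 107451241/35816625 ≈ 3.0000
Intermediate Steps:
y(f) = 7/5 - 1/(5*f)
p(s) = -3 (p(s) = -3 + (s - s) = -3 + 0 = -3)
y(-195)/36735 - p(189) = ((1/5)*(-1 + 7*(-195))/(-195))/36735 - 1*(-3) = ((1/5)*(-1/195)*(-1 - 1365))*(1/36735) + 3 = ((1/5)*(-1/195)*(-1366))*(1/36735) + 3 = (1366/975)*(1/36735) + 3 = 1366/35816625 + 3 = 107451241/35816625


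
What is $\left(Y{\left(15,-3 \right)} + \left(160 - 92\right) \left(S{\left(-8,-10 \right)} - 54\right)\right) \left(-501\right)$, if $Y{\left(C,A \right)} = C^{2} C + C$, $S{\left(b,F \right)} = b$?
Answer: $413826$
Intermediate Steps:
$Y{\left(C,A \right)} = C + C^{3}$ ($Y{\left(C,A \right)} = C^{3} + C = C + C^{3}$)
$\left(Y{\left(15,-3 \right)} + \left(160 - 92\right) \left(S{\left(-8,-10 \right)} - 54\right)\right) \left(-501\right) = \left(\left(15 + 15^{3}\right) + \left(160 - 92\right) \left(-8 - 54\right)\right) \left(-501\right) = \left(\left(15 + 3375\right) + 68 \left(-62\right)\right) \left(-501\right) = \left(3390 - 4216\right) \left(-501\right) = \left(-826\right) \left(-501\right) = 413826$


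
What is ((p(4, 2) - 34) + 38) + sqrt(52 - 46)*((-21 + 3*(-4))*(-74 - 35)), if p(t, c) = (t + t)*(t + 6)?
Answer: 84 + 3597*sqrt(6) ≈ 8894.8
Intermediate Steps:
p(t, c) = 2*t*(6 + t) (p(t, c) = (2*t)*(6 + t) = 2*t*(6 + t))
((p(4, 2) - 34) + 38) + sqrt(52 - 46)*((-21 + 3*(-4))*(-74 - 35)) = ((2*4*(6 + 4) - 34) + 38) + sqrt(52 - 46)*((-21 + 3*(-4))*(-74 - 35)) = ((2*4*10 - 34) + 38) + sqrt(6)*((-21 - 12)*(-109)) = ((80 - 34) + 38) + sqrt(6)*(-33*(-109)) = (46 + 38) + sqrt(6)*3597 = 84 + 3597*sqrt(6)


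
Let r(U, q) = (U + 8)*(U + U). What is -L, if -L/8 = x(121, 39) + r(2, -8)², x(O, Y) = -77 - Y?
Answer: 11872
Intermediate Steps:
r(U, q) = 2*U*(8 + U) (r(U, q) = (8 + U)*(2*U) = 2*U*(8 + U))
L = -11872 (L = -8*((-77 - 1*39) + (2*2*(8 + 2))²) = -8*((-77 - 39) + (2*2*10)²) = -8*(-116 + 40²) = -8*(-116 + 1600) = -8*1484 = -11872)
-L = -1*(-11872) = 11872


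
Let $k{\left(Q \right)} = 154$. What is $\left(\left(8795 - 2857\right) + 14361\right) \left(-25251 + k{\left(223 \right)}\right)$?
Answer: $-509444003$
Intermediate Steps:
$\left(\left(8795 - 2857\right) + 14361\right) \left(-25251 + k{\left(223 \right)}\right) = \left(\left(8795 - 2857\right) + 14361\right) \left(-25251 + 154\right) = \left(\left(8795 - 2857\right) + 14361\right) \left(-25097\right) = \left(5938 + 14361\right) \left(-25097\right) = 20299 \left(-25097\right) = -509444003$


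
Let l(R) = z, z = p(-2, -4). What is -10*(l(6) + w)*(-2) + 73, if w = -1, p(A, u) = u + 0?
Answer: -27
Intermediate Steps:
p(A, u) = u
z = -4
l(R) = -4
-10*(l(6) + w)*(-2) + 73 = -10*(-4 - 1)*(-2) + 73 = -(-50)*(-2) + 73 = -10*10 + 73 = -100 + 73 = -27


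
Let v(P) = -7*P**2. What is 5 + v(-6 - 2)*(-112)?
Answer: 50181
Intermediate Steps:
5 + v(-6 - 2)*(-112) = 5 - 7*(-6 - 2)**2*(-112) = 5 - 7*(-8)**2*(-112) = 5 - 7*64*(-112) = 5 - 448*(-112) = 5 + 50176 = 50181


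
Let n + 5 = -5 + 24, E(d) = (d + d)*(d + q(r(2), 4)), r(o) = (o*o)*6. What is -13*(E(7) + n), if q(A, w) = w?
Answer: -2184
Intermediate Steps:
r(o) = 6*o**2 (r(o) = o**2*6 = 6*o**2)
E(d) = 2*d*(4 + d) (E(d) = (d + d)*(d + 4) = (2*d)*(4 + d) = 2*d*(4 + d))
n = 14 (n = -5 + (-5 + 24) = -5 + 19 = 14)
-13*(E(7) + n) = -13*(2*7*(4 + 7) + 14) = -13*(2*7*11 + 14) = -13*(154 + 14) = -13*168 = -2184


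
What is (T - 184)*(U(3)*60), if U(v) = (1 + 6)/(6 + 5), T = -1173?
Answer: -569940/11 ≈ -51813.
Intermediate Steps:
U(v) = 7/11
(T - 184)*(U(3)*60) = (-1173 - 184)*((7/11)*60) = -1357*420/11 = -569940/11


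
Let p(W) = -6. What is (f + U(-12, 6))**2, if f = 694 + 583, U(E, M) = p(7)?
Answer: 1615441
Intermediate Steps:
U(E, M) = -6
f = 1277
(f + U(-12, 6))**2 = (1277 - 6)**2 = 1271**2 = 1615441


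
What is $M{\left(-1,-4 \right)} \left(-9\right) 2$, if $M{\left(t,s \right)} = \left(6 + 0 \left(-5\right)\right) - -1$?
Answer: $-126$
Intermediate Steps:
$M{\left(t,s \right)} = 7$ ($M{\left(t,s \right)} = \left(6 + 0\right) + 1 = 6 + 1 = 7$)
$M{\left(-1,-4 \right)} \left(-9\right) 2 = 7 \left(-9\right) 2 = \left(-63\right) 2 = -126$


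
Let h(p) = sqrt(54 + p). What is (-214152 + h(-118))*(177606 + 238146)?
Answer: -89034122304 + 3326016*I ≈ -8.9034e+10 + 3.326e+6*I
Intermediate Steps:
(-214152 + h(-118))*(177606 + 238146) = (-214152 + sqrt(54 - 118))*(177606 + 238146) = (-214152 + sqrt(-64))*415752 = (-214152 + 8*I)*415752 = -89034122304 + 3326016*I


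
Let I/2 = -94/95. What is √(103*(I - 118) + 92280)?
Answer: √721297570/95 ≈ 282.71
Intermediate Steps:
I = -188/95 (I = 2*(-94/95) = -188/95 ≈ -1.9789)
√(103*(I - 118) + 92280) = √(103*(-188/95 - 118) + 92280) = √(103*(-11398/95) + 92280) = √(-1173994/95 + 92280) = √(7592606/95) = √721297570/95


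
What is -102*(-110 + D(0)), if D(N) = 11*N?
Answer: 11220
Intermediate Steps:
-102*(-110 + D(0)) = -102*(-110 + 11*0) = -102*(-110 + 0) = -102*(-110) = 11220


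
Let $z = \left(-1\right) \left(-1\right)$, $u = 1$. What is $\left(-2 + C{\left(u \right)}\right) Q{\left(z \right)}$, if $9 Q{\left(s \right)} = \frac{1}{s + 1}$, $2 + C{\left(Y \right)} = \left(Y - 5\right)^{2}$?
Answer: $\frac{2}{3} \approx 0.66667$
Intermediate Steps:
$C{\left(Y \right)} = -2 + \left(-5 + Y\right)^{2}$ ($C{\left(Y \right)} = -2 + \left(Y - 5\right)^{2} = -2 + \left(-5 + Y\right)^{2}$)
$z = 1$
$Q{\left(s \right)} = \frac{1}{9 \left(1 + s\right)}$ ($Q{\left(s \right)} = \frac{1}{9 \left(s + 1\right)} = \frac{1}{9 \left(1 + s\right)}$)
$\left(-2 + C{\left(u \right)}\right) Q{\left(z \right)} = \left(-2 - \left(2 - \left(-5 + 1\right)^{2}\right)\right) \frac{1}{9 \left(1 + 1\right)} = \left(-2 - \left(2 - \left(-4\right)^{2}\right)\right) \frac{1}{9 \cdot 2} = \left(-2 + \left(-2 + 16\right)\right) \frac{1}{9} \cdot \frac{1}{2} = \left(-2 + 14\right) \frac{1}{18} = 12 \cdot \frac{1}{18} = \frac{2}{3}$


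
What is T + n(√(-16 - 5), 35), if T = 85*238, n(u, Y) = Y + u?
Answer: 20265 + I*√21 ≈ 20265.0 + 4.5826*I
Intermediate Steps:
T = 20230
T + n(√(-16 - 5), 35) = 20230 + (35 + √(-16 - 5)) = 20230 + (35 + √(-21)) = 20230 + (35 + I*√21) = 20265 + I*√21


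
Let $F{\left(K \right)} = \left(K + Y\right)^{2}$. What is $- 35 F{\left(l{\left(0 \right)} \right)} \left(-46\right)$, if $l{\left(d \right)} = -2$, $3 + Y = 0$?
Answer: $40250$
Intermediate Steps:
$Y = -3$ ($Y = -3 + 0 = -3$)
$F{\left(K \right)} = \left(-3 + K\right)^{2}$ ($F{\left(K \right)} = \left(K - 3\right)^{2} = \left(-3 + K\right)^{2}$)
$- 35 F{\left(l{\left(0 \right)} \right)} \left(-46\right) = - 35 \left(-3 - 2\right)^{2} \left(-46\right) = - 35 \left(-5\right)^{2} \left(-46\right) = \left(-35\right) 25 \left(-46\right) = \left(-875\right) \left(-46\right) = 40250$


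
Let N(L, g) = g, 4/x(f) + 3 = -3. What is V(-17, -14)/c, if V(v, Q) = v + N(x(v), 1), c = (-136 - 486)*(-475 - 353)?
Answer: -2/64377 ≈ -3.1067e-5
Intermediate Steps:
x(f) = -⅔ (x(f) = 4/(-3 - 3) = 4/(-6) = 4*(-⅙) = -⅔)
c = 515016 (c = -622*(-828) = 515016)
V(v, Q) = 1 + v (V(v, Q) = v + 1 = 1 + v)
V(-17, -14)/c = (1 - 17)/515016 = -16*1/515016 = -2/64377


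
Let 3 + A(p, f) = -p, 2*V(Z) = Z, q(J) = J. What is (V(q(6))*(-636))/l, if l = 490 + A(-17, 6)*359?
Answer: -477/1379 ≈ -0.34590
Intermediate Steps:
V(Z) = Z/2
A(p, f) = -3 - p
l = 5516 (l = 490 + (-3 - 1*(-17))*359 = 490 + (-3 + 17)*359 = 490 + 14*359 = 490 + 5026 = 5516)
(V(q(6))*(-636))/l = (((1/2)*6)*(-636))/5516 = (3*(-636))*(1/5516) = -1908*1/5516 = -477/1379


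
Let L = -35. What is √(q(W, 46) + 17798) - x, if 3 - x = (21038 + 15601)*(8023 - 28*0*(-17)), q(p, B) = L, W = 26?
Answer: 293954694 + √17763 ≈ 2.9395e+8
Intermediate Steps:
q(p, B) = -35
x = -293954694 (x = 3 - (21038 + 15601)*(8023 - 28*0*(-17)) = 3 - 36639*(8023 + 0*(-17)) = 3 - 36639*(8023 + 0) = 3 - 36639*8023 = 3 - 1*293954697 = 3 - 293954697 = -293954694)
√(q(W, 46) + 17798) - x = √(-35 + 17798) - 1*(-293954694) = √17763 + 293954694 = 293954694 + √17763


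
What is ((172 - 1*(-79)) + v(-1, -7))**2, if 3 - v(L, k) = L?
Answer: 65025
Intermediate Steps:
v(L, k) = 3 - L
((172 - 1*(-79)) + v(-1, -7))**2 = ((172 - 1*(-79)) + (3 - 1*(-1)))**2 = ((172 + 79) + (3 + 1))**2 = (251 + 4)**2 = 255**2 = 65025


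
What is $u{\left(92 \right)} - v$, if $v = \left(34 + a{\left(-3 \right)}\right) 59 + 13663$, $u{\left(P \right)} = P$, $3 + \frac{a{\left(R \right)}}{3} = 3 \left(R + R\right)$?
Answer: $-11860$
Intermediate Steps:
$a{\left(R \right)} = -9 + 18 R$ ($a{\left(R \right)} = -9 + 3 \cdot 3 \left(R + R\right) = -9 + 3 \cdot 3 \cdot 2 R = -9 + 3 \cdot 6 R = -9 + 18 R$)
$v = 11952$ ($v = \left(34 + \left(-9 + 18 \left(-3\right)\right)\right) 59 + 13663 = \left(34 - 63\right) 59 + 13663 = \left(-29\right) 59 + 13663 = -1711 + 13663 = 11952$)
$u{\left(92 \right)} - v = 92 - 11952 = -11860$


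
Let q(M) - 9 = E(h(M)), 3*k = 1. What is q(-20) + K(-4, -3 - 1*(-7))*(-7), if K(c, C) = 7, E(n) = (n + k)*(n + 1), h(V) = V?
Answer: 1001/3 ≈ 333.67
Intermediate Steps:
k = ⅓ (k = (⅓)*1 = ⅓ ≈ 0.33333)
E(n) = (1 + n)*(⅓ + n) (E(n) = (n + ⅓)*(n + 1) = (⅓ + n)*(1 + n) = (1 + n)*(⅓ + n))
q(M) = 28/3 + M² + 4*M/3 (q(M) = 9 + (⅓ + M² + 4*M/3) = 28/3 + M² + 4*M/3)
q(-20) + K(-4, -3 - 1*(-7))*(-7) = (28/3 + (-20)² + (4/3)*(-20)) + 7*(-7) = (28/3 + 400 - 80/3) - 49 = 1148/3 - 49 = 1001/3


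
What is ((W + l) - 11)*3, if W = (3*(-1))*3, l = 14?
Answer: -18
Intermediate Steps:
W = -9 (W = -3*3 = -9)
((W + l) - 11)*3 = ((-9 + 14) - 11)*3 = (5 - 11)*3 = -6*3 = -18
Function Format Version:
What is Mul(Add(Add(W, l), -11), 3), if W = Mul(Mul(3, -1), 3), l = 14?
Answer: -18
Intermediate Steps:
W = -9 (W = Mul(-3, 3) = -9)
Mul(Add(Add(W, l), -11), 3) = Mul(Add(Add(-9, 14), -11), 3) = Mul(Add(5, -11), 3) = Mul(-6, 3) = -18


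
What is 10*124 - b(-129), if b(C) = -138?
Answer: 1378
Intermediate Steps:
10*124 - b(-129) = 10*124 - 1*(-138) = 1240 + 138 = 1378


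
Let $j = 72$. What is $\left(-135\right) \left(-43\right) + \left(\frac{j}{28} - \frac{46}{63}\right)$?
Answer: $\frac{365831}{63} \approx 5806.8$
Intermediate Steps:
$\left(-135\right) \left(-43\right) + \left(\frac{j}{28} - \frac{46}{63}\right) = \left(-135\right) \left(-43\right) + \left(\frac{72}{28} - \frac{46}{63}\right) = 5805 + \left(72 \cdot \frac{1}{28} - \frac{46}{63}\right) = 5805 + \left(\frac{18}{7} - \frac{46}{63}\right) = 5805 + \frac{116}{63} = \frac{365831}{63}$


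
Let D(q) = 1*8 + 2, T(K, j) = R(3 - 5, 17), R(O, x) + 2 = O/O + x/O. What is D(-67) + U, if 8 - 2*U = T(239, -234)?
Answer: 75/4 ≈ 18.750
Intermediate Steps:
R(O, x) = -1 + x/O (R(O, x) = -2 + (O/O + x/O) = -2 + (1 + x/O) = -1 + x/O)
T(K, j) = -19/2 (T(K, j) = (17 - (3 - 5))/(3 - 5) = (17 - 1*(-2))/(-2) = -(17 + 2)/2 = -½*19 = -19/2)
D(q) = 10 (D(q) = 8 + 2 = 10)
U = 35/4 (U = 4 - ½*(-19/2) = 4 + 19/4 = 35/4 ≈ 8.7500)
D(-67) + U = 10 + 35/4 = 75/4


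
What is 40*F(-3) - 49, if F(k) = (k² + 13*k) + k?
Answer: -1369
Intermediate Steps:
F(k) = k² + 14*k
40*F(-3) - 49 = 40*(-3*(14 - 3)) - 49 = 40*(-3*11) - 49 = 40*(-33) - 49 = -1320 - 49 = -1369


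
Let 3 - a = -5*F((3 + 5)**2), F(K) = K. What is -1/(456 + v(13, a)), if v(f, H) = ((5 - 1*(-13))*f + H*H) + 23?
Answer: -1/105042 ≈ -9.5200e-6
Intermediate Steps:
a = 323 (a = 3 - (-5)*(3 + 5)**2 = 3 - (-5)*8**2 = 3 - (-5)*64 = 3 - 1*(-320) = 3 + 320 = 323)
v(f, H) = 23 + H**2 + 18*f (v(f, H) = ((5 + 13)*f + H**2) + 23 = (18*f + H**2) + 23 = (H**2 + 18*f) + 23 = 23 + H**2 + 18*f)
-1/(456 + v(13, a)) = -1/(456 + (23 + 323**2 + 18*13)) = -1/(456 + (23 + 104329 + 234)) = -1/(456 + 104586) = -1/105042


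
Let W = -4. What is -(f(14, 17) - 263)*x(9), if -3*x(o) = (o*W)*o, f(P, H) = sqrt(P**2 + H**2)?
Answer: 28404 - 108*sqrt(485) ≈ 26026.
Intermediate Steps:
f(P, H) = sqrt(H**2 + P**2)
x(o) = 4*o**2/3 (x(o) = -o*(-4)*o/3 = -(-4*o)*o/3 = -(-4)*o**2/3 = 4*o**2/3)
-(f(14, 17) - 263)*x(9) = -(sqrt(17**2 + 14**2) - 263)*(4/3)*9**2 = -(sqrt(289 + 196) - 263)*(4/3)*81 = -(sqrt(485) - 263)*108 = -(-263 + sqrt(485))*108 = -(-28404 + 108*sqrt(485)) = 28404 - 108*sqrt(485)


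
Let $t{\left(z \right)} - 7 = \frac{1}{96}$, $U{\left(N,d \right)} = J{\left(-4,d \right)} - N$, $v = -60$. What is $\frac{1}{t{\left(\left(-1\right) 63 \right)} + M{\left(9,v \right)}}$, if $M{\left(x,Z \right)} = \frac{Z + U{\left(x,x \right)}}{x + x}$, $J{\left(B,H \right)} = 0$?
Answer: $\frac{96}{305} \approx 0.31475$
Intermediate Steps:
$U{\left(N,d \right)} = - N$ ($U{\left(N,d \right)} = 0 - N = - N$)
$M{\left(x,Z \right)} = \frac{Z - x}{2 x}$ ($M{\left(x,Z \right)} = \frac{Z - x}{x + x} = \frac{Z - x}{2 x}$)
$t{\left(z \right)} = \frac{673}{96}$ ($t{\left(z \right)} = 7 + \frac{1}{96} = \frac{673}{96}$)
$\frac{1}{t{\left(\left(-1\right) 63 \right)} + M{\left(9,v \right)}} = \frac{1}{\frac{673}{96} + \frac{-60 - 9}{2 \cdot 9}} = \frac{1}{\frac{673}{96} + \frac{1}{2} \cdot \frac{1}{9} \left(-60 - 9\right)} = \frac{1}{\frac{673}{96} + \frac{1}{2} \cdot \frac{1}{9} \left(-69\right)} = \frac{1}{\frac{673}{96} - \frac{23}{6}} = \frac{1}{\frac{305}{96}} = \frac{96}{305}$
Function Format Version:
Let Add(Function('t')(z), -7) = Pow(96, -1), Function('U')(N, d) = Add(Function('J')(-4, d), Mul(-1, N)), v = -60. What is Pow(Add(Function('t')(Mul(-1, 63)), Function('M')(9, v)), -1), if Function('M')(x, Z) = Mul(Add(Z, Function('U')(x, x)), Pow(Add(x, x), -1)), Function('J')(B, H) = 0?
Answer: Rational(96, 305) ≈ 0.31475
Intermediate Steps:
Function('U')(N, d) = Mul(-1, N) (Function('U')(N, d) = Add(0, Mul(-1, N)) = Mul(-1, N))
Function('M')(x, Z) = Mul(Rational(1, 2), Pow(x, -1), Add(Z, Mul(-1, x))) (Function('M')(x, Z) = Mul(Add(Z, Mul(-1, x)), Pow(Add(x, x), -1)) = Mul(Add(Z, Mul(-1, x)), Pow(Mul(2, x), -1)) = Mul(Add(Z, Mul(-1, x)), Mul(Rational(1, 2), Pow(x, -1))) = Mul(Rational(1, 2), Pow(x, -1), Add(Z, Mul(-1, x))))
Function('t')(z) = Rational(673, 96) (Function('t')(z) = Add(7, Pow(96, -1)) = Add(7, Rational(1, 96)) = Rational(673, 96))
Pow(Add(Function('t')(Mul(-1, 63)), Function('M')(9, v)), -1) = Pow(Add(Rational(673, 96), Mul(Rational(1, 2), Pow(9, -1), Add(-60, Mul(-1, 9)))), -1) = Pow(Add(Rational(673, 96), Mul(Rational(1, 2), Rational(1, 9), Add(-60, -9))), -1) = Pow(Add(Rational(673, 96), Mul(Rational(1, 2), Rational(1, 9), -69)), -1) = Pow(Add(Rational(673, 96), Rational(-23, 6)), -1) = Pow(Rational(305, 96), -1) = Rational(96, 305)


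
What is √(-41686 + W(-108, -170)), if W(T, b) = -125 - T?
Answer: I*√41703 ≈ 204.21*I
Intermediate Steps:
√(-41686 + W(-108, -170)) = √(-41686 + (-125 - 1*(-108))) = √(-41686 + (-125 + 108)) = √(-41686 - 17) = √(-41703) = I*√41703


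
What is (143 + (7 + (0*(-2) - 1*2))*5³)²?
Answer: 589824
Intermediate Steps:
(143 + (7 + (0*(-2) - 1*2))*5³)² = (143 + (7 + (0 - 2))*125)² = (143 + (7 - 2)*125)² = (143 + 5*125)² = (143 + 625)² = 768² = 589824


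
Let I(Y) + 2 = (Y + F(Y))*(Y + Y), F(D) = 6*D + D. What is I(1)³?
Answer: 2744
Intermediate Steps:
F(D) = 7*D
I(Y) = -2 + 16*Y² (I(Y) = -2 + (Y + 7*Y)*(Y + Y) = -2 + (8*Y)*(2*Y) = -2 + 16*Y²)
I(1)³ = (-2 + 16*1²)³ = (-2 + 16*1)³ = (-2 + 16)³ = 14³ = 2744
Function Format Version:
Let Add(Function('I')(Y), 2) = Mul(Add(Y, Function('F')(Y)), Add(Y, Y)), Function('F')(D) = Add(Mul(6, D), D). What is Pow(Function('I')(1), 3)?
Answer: 2744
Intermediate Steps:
Function('F')(D) = Mul(7, D)
Function('I')(Y) = Add(-2, Mul(16, Pow(Y, 2))) (Function('I')(Y) = Add(-2, Mul(Add(Y, Mul(7, Y)), Add(Y, Y))) = Add(-2, Mul(Mul(8, Y), Mul(2, Y))) = Add(-2, Mul(16, Pow(Y, 2))))
Pow(Function('I')(1), 3) = Pow(Add(-2, Mul(16, Pow(1, 2))), 3) = Pow(Add(-2, Mul(16, 1)), 3) = Pow(Add(-2, 16), 3) = Pow(14, 3) = 2744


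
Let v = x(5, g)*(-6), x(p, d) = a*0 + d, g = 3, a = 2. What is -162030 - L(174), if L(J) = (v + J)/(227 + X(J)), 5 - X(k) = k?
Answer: -4698948/29 ≈ -1.6203e+5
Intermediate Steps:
X(k) = 5 - k
x(p, d) = d (x(p, d) = 2*0 + d = 0 + d = d)
v = -18 (v = 3*(-6) = -18)
L(J) = (-18 + J)/(232 - J) (L(J) = (-18 + J)/(227 + (5 - J)) = (-18 + J)/(232 - J))
-162030 - L(174) = -162030 - (18 - 1*174)/(-232 + 174) = -162030 - (18 - 174)/(-58) = -162030 - (-1)*(-156)/58 = -162030 - 1*78/29 = -162030 - 78/29 = -4698948/29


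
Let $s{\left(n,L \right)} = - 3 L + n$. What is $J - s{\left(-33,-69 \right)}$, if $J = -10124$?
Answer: $-10298$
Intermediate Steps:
$s{\left(n,L \right)} = n - 3 L$
$J - s{\left(-33,-69 \right)} = -10124 - \left(-33 - -207\right) = -10124 - \left(-33 + 207\right) = -10124 - 174 = -10298$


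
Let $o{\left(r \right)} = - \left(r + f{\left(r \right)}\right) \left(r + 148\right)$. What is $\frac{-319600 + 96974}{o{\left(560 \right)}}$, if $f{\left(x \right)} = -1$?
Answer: $\frac{111313}{197886} \approx 0.56251$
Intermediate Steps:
$o{\left(r \right)} = - \left(-1 + r\right) \left(148 + r\right)$ ($o{\left(r \right)} = - \left(r - 1\right) \left(r + 148\right) = - \left(-1 + r\right) \left(148 + r\right)$)
$\frac{-319600 + 96974}{o{\left(560 \right)}} = \frac{-319600 + 96974}{148 - 560^{2} - 82320} = - \frac{222626}{148 - 313600 - 82320} = - \frac{222626}{-395772} = \left(-222626\right) \left(- \frac{1}{395772}\right) = \frac{111313}{197886}$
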